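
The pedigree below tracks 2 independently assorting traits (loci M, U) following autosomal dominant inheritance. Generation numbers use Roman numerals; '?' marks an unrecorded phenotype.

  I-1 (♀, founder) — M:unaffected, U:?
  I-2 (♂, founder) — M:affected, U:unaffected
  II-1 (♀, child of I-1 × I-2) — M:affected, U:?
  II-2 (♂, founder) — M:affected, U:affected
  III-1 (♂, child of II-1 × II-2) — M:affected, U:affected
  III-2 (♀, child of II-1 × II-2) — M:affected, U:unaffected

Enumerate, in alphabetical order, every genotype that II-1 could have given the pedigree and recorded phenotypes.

II-1 ∈ {Mm Uu, Mm uu}

M/I-1 un ·: mm
M/I-2 aff ·: Mm|MM
M/II-1 aff I-1×I-2: Mm
M/II-2 aff ·: Mm|MM
M/III-1 aff II-1×II-2: Mm|MM
M/III-2 aff II-1×II-2: Mm|MM
⇒ M over [I-1,I-2,II-1,II-2,III-1,III-2]: 16 consistent
U/I-1 ? ·: uu|Uu|UU
U/I-2 un ·: uu
U/II-1 ? I-1×I-2: uu|Uu
U/II-2 aff ·: Uu
U/III-1 aff II-1×II-2: Uu|UU
U/III-2 un II-1×II-2: uu
⇒ U over [I-1,I-2,II-1,II-2,III-1,III-2]: 6 consistent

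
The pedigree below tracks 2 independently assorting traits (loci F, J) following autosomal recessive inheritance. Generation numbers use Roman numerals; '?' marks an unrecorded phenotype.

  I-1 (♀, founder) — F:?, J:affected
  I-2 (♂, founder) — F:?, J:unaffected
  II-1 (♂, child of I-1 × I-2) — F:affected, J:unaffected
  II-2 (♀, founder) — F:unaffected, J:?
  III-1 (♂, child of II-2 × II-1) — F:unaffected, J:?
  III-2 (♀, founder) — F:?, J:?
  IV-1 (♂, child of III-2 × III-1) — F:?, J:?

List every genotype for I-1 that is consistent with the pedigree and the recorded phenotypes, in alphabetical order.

I-1 ∈ {Ff jj, ff jj}

F/I-1 ? ·: Ff|ff
F/I-2 ? ·: Ff|ff
F/II-1 aff I-1×I-2: ff
F/II-2 un ·: FF|Ff
F/III-1 un II-2×II-1: Ff
F/III-2 ? ·: FF|Ff|ff
F/IV-1 ? III-2×III-1: FF|Ff|ff
⇒ F over [I-1,I-2,II-1,II-2,III-1,III-2,IV-1]: 56 consistent
J/I-1 aff ·: jj
J/I-2 un ·: JJ|Jj
J/II-1 un I-1×I-2: Jj
J/II-2 ? ·: JJ|Jj|jj
J/III-1 ? II-2×II-1: JJ|Jj|jj
J/III-2 ? ·: JJ|Jj|jj
J/IV-1 ? III-2×III-1: JJ|Jj|jj
⇒ J over [I-1,I-2,II-1,II-2,III-1,III-2,IV-1]: 74 consistent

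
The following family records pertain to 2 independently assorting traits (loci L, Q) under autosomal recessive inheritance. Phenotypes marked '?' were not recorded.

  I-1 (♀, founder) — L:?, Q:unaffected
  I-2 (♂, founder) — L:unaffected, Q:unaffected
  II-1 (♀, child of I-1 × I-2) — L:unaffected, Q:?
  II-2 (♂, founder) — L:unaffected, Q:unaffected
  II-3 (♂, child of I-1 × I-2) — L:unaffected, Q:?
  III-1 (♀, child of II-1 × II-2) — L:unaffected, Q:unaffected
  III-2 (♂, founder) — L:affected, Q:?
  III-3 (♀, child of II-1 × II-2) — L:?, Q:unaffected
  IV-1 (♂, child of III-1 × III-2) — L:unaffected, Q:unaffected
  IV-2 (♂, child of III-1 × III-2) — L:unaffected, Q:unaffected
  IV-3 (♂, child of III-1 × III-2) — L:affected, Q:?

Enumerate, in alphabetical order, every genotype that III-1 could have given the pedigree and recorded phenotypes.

L/I-1 ? ·: LL|Ll|ll
L/I-2 un ·: LL|Ll
L/II-1 un I-1×I-2: LL|Ll
L/II-2 un ·: LL|Ll
L/II-3 un I-1×I-2: LL|Ll
L/III-1 un II-1×II-2: Ll
L/III-2 aff ·: ll
L/III-3 ? II-1×II-2: LL|Ll|ll
L/IV-1 un III-1×III-2: Ll
L/IV-2 un III-1×III-2: Ll
L/IV-3 aff III-1×III-2: ll
⇒ L over [I-1,I-2,II-1,II-2,II-3,III-1,III-2,III-3,IV-1,IV-2,IV-3]: 54 consistent
Q/I-1 un ·: QQ|Qq
Q/I-2 un ·: QQ|Qq
Q/II-1 ? I-1×I-2: QQ|Qq|qq
Q/II-2 un ·: QQ|Qq
Q/II-3 ? I-1×I-2: QQ|Qq|qq
Q/III-1 un II-1×II-2: QQ|Qq
Q/III-2 ? ·: QQ|Qq|qq
Q/III-3 un II-1×II-2: QQ|Qq
Q/IV-1 un III-1×III-2: QQ|Qq
Q/IV-2 un III-1×III-2: QQ|Qq
Q/IV-3 ? III-1×III-2: QQ|Qq|qq
⇒ Q over [I-1,I-2,II-1,II-2,II-3,III-1,III-2,III-3,IV-1,IV-2,IV-3]: 1620 consistent

III-1 ∈ {Ll QQ, Ll Qq}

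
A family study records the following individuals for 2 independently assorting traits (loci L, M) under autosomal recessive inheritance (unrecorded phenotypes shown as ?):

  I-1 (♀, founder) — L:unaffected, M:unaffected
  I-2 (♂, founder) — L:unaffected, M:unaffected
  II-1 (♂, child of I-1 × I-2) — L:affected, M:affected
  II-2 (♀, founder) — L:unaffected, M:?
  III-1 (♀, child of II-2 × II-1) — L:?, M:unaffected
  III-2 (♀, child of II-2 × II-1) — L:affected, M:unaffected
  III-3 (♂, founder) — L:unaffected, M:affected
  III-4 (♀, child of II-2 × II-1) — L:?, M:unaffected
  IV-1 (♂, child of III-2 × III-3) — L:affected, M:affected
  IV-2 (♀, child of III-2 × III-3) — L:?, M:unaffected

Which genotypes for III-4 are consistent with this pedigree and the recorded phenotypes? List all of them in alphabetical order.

III-4 ∈ {Ll Mm, ll Mm}

L/I-1 un ·: Ll
L/I-2 un ·: Ll
L/II-1 aff I-1×I-2: ll
L/II-2 un ·: Ll
L/III-1 ? II-2×II-1: Ll|ll
L/III-2 aff II-2×II-1: ll
L/III-3 un ·: Ll
L/III-4 ? II-2×II-1: Ll|ll
L/IV-1 aff III-2×III-3: ll
L/IV-2 ? III-2×III-3: Ll|ll
⇒ L over [I-1,I-2,II-1,II-2,III-1,III-2,III-3,III-4,IV-1,IV-2]: 8 consistent
M/I-1 un ·: Mm
M/I-2 un ·: Mm
M/II-1 aff I-1×I-2: mm
M/II-2 ? ·: MM|Mm
M/III-1 un II-2×II-1: Mm
M/III-2 un II-2×II-1: Mm
M/III-3 aff ·: mm
M/III-4 un II-2×II-1: Mm
M/IV-1 aff III-2×III-3: mm
M/IV-2 un III-2×III-3: Mm
⇒ M over [I-1,I-2,II-1,II-2,III-1,III-2,III-3,III-4,IV-1,IV-2]: 2 consistent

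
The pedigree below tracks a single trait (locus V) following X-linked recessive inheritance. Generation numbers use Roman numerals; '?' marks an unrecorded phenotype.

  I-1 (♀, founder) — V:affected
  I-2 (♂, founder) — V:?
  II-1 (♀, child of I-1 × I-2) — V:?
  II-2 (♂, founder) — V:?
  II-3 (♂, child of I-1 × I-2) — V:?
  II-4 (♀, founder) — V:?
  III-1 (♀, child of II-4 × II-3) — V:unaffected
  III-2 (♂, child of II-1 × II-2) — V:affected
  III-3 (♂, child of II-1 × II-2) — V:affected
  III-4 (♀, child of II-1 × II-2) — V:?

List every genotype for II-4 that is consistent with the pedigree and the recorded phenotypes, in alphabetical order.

II-4 ∈ {X^VX^V, X^VX^v}

V/I-1 aff ·: X^vX^v
V/I-2 ? ·: X^VY|X^vY
V/II-1 ? I-1×I-2: X^VX^v|X^vX^v
V/II-2 ? ·: X^VY|X^vY
V/II-3 ? I-1×I-2: X^vY
V/II-4 ? ·: X^VX^V|X^VX^v
V/III-1 un II-4×II-3: X^VX^v
V/III-2 aff II-1×II-2: X^vY
V/III-3 aff II-1×II-2: X^vY
V/III-4 ? II-1×II-2: X^VX^V|X^VX^v|X^vX^v
⇒ V over [I-1,I-2,II-1,II-2,II-3,II-4,III-1,III-2,III-3,III-4]: 12 consistent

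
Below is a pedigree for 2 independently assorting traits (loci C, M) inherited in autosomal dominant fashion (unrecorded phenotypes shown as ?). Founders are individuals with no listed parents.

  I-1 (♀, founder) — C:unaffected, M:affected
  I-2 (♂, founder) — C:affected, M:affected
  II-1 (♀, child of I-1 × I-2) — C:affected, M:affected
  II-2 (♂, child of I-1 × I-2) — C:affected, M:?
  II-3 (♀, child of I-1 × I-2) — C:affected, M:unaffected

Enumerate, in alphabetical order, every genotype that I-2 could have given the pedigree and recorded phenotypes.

I-2 ∈ {CC Mm, Cc Mm}

C/I-1 un ·: cc
C/I-2 aff ·: Cc|CC
C/II-1 aff I-1×I-2: Cc
C/II-2 aff I-1×I-2: Cc
C/II-3 aff I-1×I-2: Cc
⇒ C over [I-1,I-2,II-1,II-2,II-3]: 2 consistent
M/I-1 aff ·: Mm
M/I-2 aff ·: Mm
M/II-1 aff I-1×I-2: Mm|MM
M/II-2 ? I-1×I-2: mm|Mm|MM
M/II-3 un I-1×I-2: mm
⇒ M over [I-1,I-2,II-1,II-2,II-3]: 6 consistent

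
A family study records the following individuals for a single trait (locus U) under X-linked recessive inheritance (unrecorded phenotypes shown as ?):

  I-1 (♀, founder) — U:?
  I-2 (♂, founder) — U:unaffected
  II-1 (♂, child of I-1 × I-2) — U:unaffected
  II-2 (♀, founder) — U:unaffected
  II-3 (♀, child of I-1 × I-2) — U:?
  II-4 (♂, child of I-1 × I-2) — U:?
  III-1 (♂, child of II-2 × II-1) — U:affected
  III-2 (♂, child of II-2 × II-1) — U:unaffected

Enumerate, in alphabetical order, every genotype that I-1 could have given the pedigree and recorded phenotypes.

U/I-1 ? ·: X^UX^U|X^UX^u
U/I-2 un ·: X^UY
U/II-1 un I-1×I-2: X^UY
U/II-2 un ·: X^UX^u
U/II-3 ? I-1×I-2: X^UX^U|X^UX^u
U/II-4 ? I-1×I-2: X^UY|X^uY
U/III-1 aff II-2×II-1: X^uY
U/III-2 un II-2×II-1: X^UY
⇒ U over [I-1,I-2,II-1,II-2,II-3,II-4,III-1,III-2]: 5 consistent

I-1 ∈ {X^UX^U, X^UX^u}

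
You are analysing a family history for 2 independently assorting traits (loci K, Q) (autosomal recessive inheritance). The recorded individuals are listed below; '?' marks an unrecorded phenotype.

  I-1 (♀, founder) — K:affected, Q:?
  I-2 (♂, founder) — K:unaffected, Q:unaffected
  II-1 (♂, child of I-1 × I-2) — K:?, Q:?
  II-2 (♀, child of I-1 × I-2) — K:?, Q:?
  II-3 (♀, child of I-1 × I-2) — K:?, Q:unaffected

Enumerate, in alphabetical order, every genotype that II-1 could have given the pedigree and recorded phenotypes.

K/I-1 aff ·: kk
K/I-2 un ·: KK|Kk
K/II-1 ? I-1×I-2: Kk|kk
K/II-2 ? I-1×I-2: Kk|kk
K/II-3 ? I-1×I-2: Kk|kk
⇒ K over [I-1,I-2,II-1,II-2,II-3]: 9 consistent
Q/I-1 ? ·: QQ|Qq|qq
Q/I-2 un ·: QQ|Qq
Q/II-1 ? I-1×I-2: QQ|Qq|qq
Q/II-2 ? I-1×I-2: QQ|Qq|qq
Q/II-3 un I-1×I-2: QQ|Qq
⇒ Q over [I-1,I-2,II-1,II-2,II-3]: 40 consistent

II-1 ∈ {Kk QQ, Kk Qq, Kk qq, kk QQ, kk Qq, kk qq}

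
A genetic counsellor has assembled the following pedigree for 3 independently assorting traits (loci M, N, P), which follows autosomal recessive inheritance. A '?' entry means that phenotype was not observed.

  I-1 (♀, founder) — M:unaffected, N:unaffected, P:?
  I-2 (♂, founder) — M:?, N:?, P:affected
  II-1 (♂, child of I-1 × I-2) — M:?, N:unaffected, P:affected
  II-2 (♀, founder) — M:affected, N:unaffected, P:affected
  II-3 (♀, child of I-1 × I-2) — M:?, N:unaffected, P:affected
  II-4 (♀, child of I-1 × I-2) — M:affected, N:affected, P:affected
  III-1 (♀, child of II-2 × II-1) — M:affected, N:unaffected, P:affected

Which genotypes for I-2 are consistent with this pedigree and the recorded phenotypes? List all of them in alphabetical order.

M/I-1 un ·: Mm
M/I-2 ? ·: Mm|mm
M/II-1 ? I-1×I-2: Mm|mm
M/II-2 aff ·: mm
M/II-3 ? I-1×I-2: MM|Mm|mm
M/II-4 aff I-1×I-2: mm
M/III-1 aff II-2×II-1: mm
⇒ M over [I-1,I-2,II-1,II-2,II-3,II-4,III-1]: 10 consistent
N/I-1 un ·: Nn
N/I-2 ? ·: Nn|nn
N/II-1 un I-1×I-2: NN|Nn
N/II-2 un ·: NN|Nn
N/II-3 un I-1×I-2: NN|Nn
N/II-4 aff I-1×I-2: nn
N/III-1 un II-2×II-1: NN|Nn
⇒ N over [I-1,I-2,II-1,II-2,II-3,II-4,III-1]: 18 consistent
P/I-1 ? ·: Pp|pp
P/I-2 aff ·: pp
P/II-1 aff I-1×I-2: pp
P/II-2 aff ·: pp
P/II-3 aff I-1×I-2: pp
P/II-4 aff I-1×I-2: pp
P/III-1 aff II-2×II-1: pp
⇒ P over [I-1,I-2,II-1,II-2,II-3,II-4,III-1]: 2 consistent

I-2 ∈ {Mm Nn pp, Mm nn pp, mm Nn pp, mm nn pp}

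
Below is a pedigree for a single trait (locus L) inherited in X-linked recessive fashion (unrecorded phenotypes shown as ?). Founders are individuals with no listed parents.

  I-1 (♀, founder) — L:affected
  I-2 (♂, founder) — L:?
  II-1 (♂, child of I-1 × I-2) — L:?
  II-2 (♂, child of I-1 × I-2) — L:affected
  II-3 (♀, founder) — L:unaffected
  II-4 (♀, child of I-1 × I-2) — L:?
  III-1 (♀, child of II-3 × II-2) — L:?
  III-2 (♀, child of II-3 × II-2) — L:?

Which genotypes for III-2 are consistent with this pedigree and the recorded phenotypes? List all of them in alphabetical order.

III-2 ∈ {X^LX^l, X^lX^l}

L/I-1 aff ·: X^lX^l
L/I-2 ? ·: X^LY|X^lY
L/II-1 ? I-1×I-2: X^lY
L/II-2 aff I-1×I-2: X^lY
L/II-3 un ·: X^LX^L|X^LX^l
L/II-4 ? I-1×I-2: X^LX^l|X^lX^l
L/III-1 ? II-3×II-2: X^LX^l|X^lX^l
L/III-2 ? II-3×II-2: X^LX^l|X^lX^l
⇒ L over [I-1,I-2,II-1,II-2,II-3,II-4,III-1,III-2]: 10 consistent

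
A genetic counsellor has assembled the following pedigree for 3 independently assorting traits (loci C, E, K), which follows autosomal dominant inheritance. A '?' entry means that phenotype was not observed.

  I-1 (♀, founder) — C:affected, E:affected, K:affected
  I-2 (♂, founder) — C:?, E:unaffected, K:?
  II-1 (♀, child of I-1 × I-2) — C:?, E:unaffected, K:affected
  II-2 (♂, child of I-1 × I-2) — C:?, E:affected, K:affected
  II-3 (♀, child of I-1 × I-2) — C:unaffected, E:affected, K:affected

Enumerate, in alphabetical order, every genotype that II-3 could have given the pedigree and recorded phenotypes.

II-3 ∈ {cc Ee KK, cc Ee Kk}

C/I-1 aff ·: Cc
C/I-2 ? ·: cc|Cc
C/II-1 ? I-1×I-2: cc|Cc|CC
C/II-2 ? I-1×I-2: cc|Cc|CC
C/II-3 un I-1×I-2: cc
⇒ C over [I-1,I-2,II-1,II-2,II-3]: 13 consistent
E/I-1 aff ·: Ee
E/I-2 un ·: ee
E/II-1 un I-1×I-2: ee
E/II-2 aff I-1×I-2: Ee
E/II-3 aff I-1×I-2: Ee
⇒ E over [I-1,I-2,II-1,II-2,II-3]: 1 consistent
K/I-1 aff ·: Kk|KK
K/I-2 ? ·: kk|Kk|KK
K/II-1 aff I-1×I-2: Kk|KK
K/II-2 aff I-1×I-2: Kk|KK
K/II-3 aff I-1×I-2: Kk|KK
⇒ K over [I-1,I-2,II-1,II-2,II-3]: 27 consistent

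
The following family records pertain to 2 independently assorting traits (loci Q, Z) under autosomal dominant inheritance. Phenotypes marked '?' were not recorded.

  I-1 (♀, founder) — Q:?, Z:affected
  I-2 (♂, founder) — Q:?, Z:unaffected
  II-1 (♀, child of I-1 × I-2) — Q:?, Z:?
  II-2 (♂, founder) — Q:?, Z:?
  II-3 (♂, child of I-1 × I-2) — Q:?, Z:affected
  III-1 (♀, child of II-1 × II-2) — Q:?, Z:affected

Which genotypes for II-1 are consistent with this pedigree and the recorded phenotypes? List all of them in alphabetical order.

II-1 ∈ {QQ Zz, QQ zz, Qq Zz, Qq zz, qq Zz, qq zz}

Q/I-1 ? ·: qq|Qq|QQ
Q/I-2 ? ·: qq|Qq|QQ
Q/II-1 ? I-1×I-2: qq|Qq|QQ
Q/II-2 ? ·: qq|Qq|QQ
Q/II-3 ? I-1×I-2: qq|Qq|QQ
Q/III-1 ? II-1×II-2: qq|Qq|QQ
⇒ Q over [I-1,I-2,II-1,II-2,II-3,III-1]: 155 consistent
Z/I-1 aff ·: Zz|ZZ
Z/I-2 un ·: zz
Z/II-1 ? I-1×I-2: zz|Zz
Z/II-2 ? ·: zz|Zz|ZZ
Z/II-3 aff I-1×I-2: Zz
Z/III-1 aff II-1×II-2: Zz|ZZ
⇒ Z over [I-1,I-2,II-1,II-2,II-3,III-1]: 12 consistent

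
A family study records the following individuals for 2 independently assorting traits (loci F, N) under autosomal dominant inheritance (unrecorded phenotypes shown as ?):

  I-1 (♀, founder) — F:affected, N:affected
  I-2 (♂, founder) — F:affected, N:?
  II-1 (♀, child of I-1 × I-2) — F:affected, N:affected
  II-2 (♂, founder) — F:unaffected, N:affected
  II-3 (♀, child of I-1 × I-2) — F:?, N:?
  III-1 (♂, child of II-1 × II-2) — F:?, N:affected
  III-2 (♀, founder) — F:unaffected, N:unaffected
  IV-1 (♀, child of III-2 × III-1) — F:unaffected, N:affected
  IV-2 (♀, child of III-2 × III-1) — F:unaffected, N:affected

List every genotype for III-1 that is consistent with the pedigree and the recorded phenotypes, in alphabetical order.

III-1 ∈ {Ff NN, Ff Nn, ff NN, ff Nn}

F/I-1 aff ·: Ff|FF
F/I-2 aff ·: Ff|FF
F/II-1 aff I-1×I-2: Ff|FF
F/II-2 un ·: ff
F/II-3 ? I-1×I-2: ff|Ff|FF
F/III-1 ? II-1×II-2: ff|Ff
F/III-2 un ·: ff
F/IV-1 un III-2×III-1: ff
F/IV-2 un III-2×III-1: ff
⇒ F over [I-1,I-2,II-1,II-2,II-3,III-1,III-2,IV-1,IV-2]: 22 consistent
N/I-1 aff ·: Nn|NN
N/I-2 ? ·: nn|Nn|NN
N/II-1 aff I-1×I-2: Nn|NN
N/II-2 aff ·: Nn|NN
N/II-3 ? I-1×I-2: nn|Nn|NN
N/III-1 aff II-1×II-2: Nn|NN
N/III-2 un ·: nn
N/IV-1 aff III-2×III-1: Nn
N/IV-2 aff III-2×III-1: Nn
⇒ N over [I-1,I-2,II-1,II-2,II-3,III-1,III-2,IV-1,IV-2]: 64 consistent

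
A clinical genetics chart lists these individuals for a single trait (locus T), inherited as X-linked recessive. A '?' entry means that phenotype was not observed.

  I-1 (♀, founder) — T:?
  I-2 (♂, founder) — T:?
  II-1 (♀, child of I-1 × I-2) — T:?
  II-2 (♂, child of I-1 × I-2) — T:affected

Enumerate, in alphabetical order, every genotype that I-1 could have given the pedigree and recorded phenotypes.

T/I-1 ? ·: X^TX^t|X^tX^t
T/I-2 ? ·: X^TY|X^tY
T/II-1 ? I-1×I-2: X^TX^T|X^TX^t|X^tX^t
T/II-2 aff I-1×I-2: X^tY
⇒ T over [I-1,I-2,II-1,II-2]: 6 consistent

I-1 ∈ {X^TX^t, X^tX^t}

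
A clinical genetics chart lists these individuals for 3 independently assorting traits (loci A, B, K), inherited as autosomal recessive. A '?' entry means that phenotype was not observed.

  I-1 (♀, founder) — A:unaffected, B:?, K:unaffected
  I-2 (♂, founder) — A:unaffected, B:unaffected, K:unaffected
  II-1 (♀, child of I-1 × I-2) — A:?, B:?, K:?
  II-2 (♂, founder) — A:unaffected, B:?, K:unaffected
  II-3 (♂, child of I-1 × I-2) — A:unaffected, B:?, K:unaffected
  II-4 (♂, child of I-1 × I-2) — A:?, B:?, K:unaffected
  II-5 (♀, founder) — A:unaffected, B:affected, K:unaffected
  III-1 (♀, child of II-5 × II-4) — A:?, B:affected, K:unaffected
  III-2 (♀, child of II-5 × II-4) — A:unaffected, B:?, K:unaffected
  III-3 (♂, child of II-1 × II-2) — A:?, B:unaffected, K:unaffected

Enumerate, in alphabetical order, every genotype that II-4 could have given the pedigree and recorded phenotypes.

II-4 ∈ {AA Bb KK, AA Bb Kk, AA bb KK, AA bb Kk, Aa Bb KK, Aa Bb Kk, Aa bb KK, Aa bb Kk, aa Bb KK, aa Bb Kk, aa bb KK, aa bb Kk}

A/I-1 un ·: AA|Aa
A/I-2 un ·: AA|Aa
A/II-1 ? I-1×I-2: AA|Aa|aa
A/II-2 un ·: AA|Aa
A/II-3 un I-1×I-2: AA|Aa
A/II-4 ? I-1×I-2: AA|Aa|aa
A/II-5 un ·: AA|Aa
A/III-1 ? II-5×II-4: AA|Aa|aa
A/III-2 un II-5×II-4: AA|Aa
A/III-3 ? II-1×II-2: AA|Aa|aa
⇒ A over [I-1,I-2,II-1,II-2,II-3,II-4,II-5,III-1,III-2,III-3]: 891 consistent
B/I-1 ? ·: BB|Bb|bb
B/I-2 un ·: BB|Bb
B/II-1 ? I-1×I-2: BB|Bb|bb
B/II-2 ? ·: BB|Bb|bb
B/II-3 ? I-1×I-2: BB|Bb|bb
B/II-4 ? I-1×I-2: Bb|bb
B/II-5 aff ·: bb
B/III-1 aff II-5×II-4: bb
B/III-2 ? II-5×II-4: Bb|bb
B/III-3 un II-1×II-2: BB|Bb
⇒ B over [I-1,I-2,II-1,II-2,II-3,II-4,II-5,III-1,III-2,III-3]: 223 consistent
K/I-1 un ·: KK|Kk
K/I-2 un ·: KK|Kk
K/II-1 ? I-1×I-2: KK|Kk|kk
K/II-2 un ·: KK|Kk
K/II-3 un I-1×I-2: KK|Kk
K/II-4 un I-1×I-2: KK|Kk
K/II-5 un ·: KK|Kk
K/III-1 un II-5×II-4: KK|Kk
K/III-2 un II-5×II-4: KK|Kk
K/III-3 un II-1×II-2: KK|Kk
⇒ K over [I-1,I-2,II-1,II-2,II-3,II-4,II-5,III-1,III-2,III-3]: 613 consistent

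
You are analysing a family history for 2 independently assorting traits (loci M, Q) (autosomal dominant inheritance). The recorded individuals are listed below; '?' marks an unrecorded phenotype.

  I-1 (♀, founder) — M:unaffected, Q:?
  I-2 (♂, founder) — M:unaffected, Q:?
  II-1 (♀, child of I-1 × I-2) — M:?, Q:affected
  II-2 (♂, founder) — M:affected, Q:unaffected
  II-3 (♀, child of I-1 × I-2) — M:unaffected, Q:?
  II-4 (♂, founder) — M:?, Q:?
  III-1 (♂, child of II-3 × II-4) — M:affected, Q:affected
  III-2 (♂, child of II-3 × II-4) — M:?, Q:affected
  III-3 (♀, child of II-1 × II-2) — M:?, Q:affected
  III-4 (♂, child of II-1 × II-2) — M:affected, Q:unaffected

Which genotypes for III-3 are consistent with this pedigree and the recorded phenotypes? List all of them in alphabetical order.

M/I-1 un ·: mm
M/I-2 un ·: mm
M/II-1 ? I-1×I-2: mm
M/II-2 aff ·: Mm|MM
M/II-3 un I-1×I-2: mm
M/II-4 ? ·: Mm|MM
M/III-1 aff II-3×II-4: Mm
M/III-2 ? II-3×II-4: mm|Mm
M/III-3 ? II-1×II-2: mm|Mm
M/III-4 aff II-1×II-2: Mm
⇒ M over [I-1,I-2,II-1,II-2,II-3,II-4,III-1,III-2,III-3,III-4]: 9 consistent
Q/I-1 ? ·: qq|Qq|QQ
Q/I-2 ? ·: qq|Qq|QQ
Q/II-1 aff I-1×I-2: Qq
Q/II-2 un ·: qq
Q/II-3 ? I-1×I-2: qq|Qq|QQ
Q/II-4 ? ·: qq|Qq|QQ
Q/III-1 aff II-3×II-4: Qq|QQ
Q/III-2 aff II-3×II-4: Qq|QQ
Q/III-3 aff II-1×II-2: Qq
Q/III-4 un II-1×II-2: qq
⇒ Q over [I-1,I-2,II-1,II-2,II-3,II-4,III-1,III-2,III-3,III-4]: 87 consistent

III-3 ∈ {Mm Qq, mm Qq}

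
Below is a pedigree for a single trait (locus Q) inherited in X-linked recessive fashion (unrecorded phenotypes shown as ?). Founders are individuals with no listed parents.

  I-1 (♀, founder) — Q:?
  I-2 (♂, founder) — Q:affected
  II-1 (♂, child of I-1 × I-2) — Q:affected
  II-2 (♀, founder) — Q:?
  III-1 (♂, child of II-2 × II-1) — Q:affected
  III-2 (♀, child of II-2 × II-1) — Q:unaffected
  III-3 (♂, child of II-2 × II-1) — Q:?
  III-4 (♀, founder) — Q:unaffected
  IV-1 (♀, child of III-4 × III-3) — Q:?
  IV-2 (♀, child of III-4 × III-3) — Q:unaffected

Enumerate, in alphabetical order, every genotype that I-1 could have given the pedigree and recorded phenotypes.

Q/I-1 ? ·: X^QX^q|X^qX^q
Q/I-2 aff ·: X^qY
Q/II-1 aff I-1×I-2: X^qY
Q/II-2 ? ·: X^QX^q
Q/III-1 aff II-2×II-1: X^qY
Q/III-2 un II-2×II-1: X^QX^q
Q/III-3 ? II-2×II-1: X^QY|X^qY
Q/III-4 un ·: X^QX^Q|X^QX^q
Q/IV-1 ? III-4×III-3: X^QX^Q|X^QX^q|X^qX^q
Q/IV-2 un III-4×III-3: X^QX^Q|X^QX^q
⇒ Q over [I-1,I-2,II-1,II-2,III-1,III-2,III-3,III-4,IV-1,IV-2]: 16 consistent

I-1 ∈ {X^QX^q, X^qX^q}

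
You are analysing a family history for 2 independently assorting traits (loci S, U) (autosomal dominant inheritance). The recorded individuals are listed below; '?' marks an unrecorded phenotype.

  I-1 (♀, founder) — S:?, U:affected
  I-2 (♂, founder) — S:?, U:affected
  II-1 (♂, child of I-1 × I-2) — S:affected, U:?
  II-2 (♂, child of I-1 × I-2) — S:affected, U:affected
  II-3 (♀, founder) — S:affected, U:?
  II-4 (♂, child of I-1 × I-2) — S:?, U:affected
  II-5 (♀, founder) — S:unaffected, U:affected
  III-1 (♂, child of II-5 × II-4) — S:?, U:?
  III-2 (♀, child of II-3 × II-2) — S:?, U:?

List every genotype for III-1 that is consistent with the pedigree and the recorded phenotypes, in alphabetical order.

III-1 ∈ {Ss UU, Ss Uu, Ss uu, ss UU, ss Uu, ss uu}

S/I-1 ? ·: ss|Ss|SS
S/I-2 ? ·: ss|Ss|SS
S/II-1 aff I-1×I-2: Ss|SS
S/II-2 aff I-1×I-2: Ss|SS
S/II-3 aff ·: Ss|SS
S/II-4 ? I-1×I-2: ss|Ss|SS
S/II-5 un ·: ss
S/III-1 ? II-5×II-4: ss|Ss
S/III-2 ? II-3×II-2: ss|Ss|SS
⇒ S over [I-1,I-2,II-1,II-2,II-3,II-4,II-5,III-1,III-2]: 213 consistent
U/I-1 aff ·: Uu|UU
U/I-2 aff ·: Uu|UU
U/II-1 ? I-1×I-2: uu|Uu|UU
U/II-2 aff I-1×I-2: Uu|UU
U/II-3 ? ·: uu|Uu|UU
U/II-4 aff I-1×I-2: Uu|UU
U/II-5 aff ·: Uu|UU
U/III-1 ? II-5×II-4: uu|Uu|UU
U/III-2 ? II-3×II-2: uu|Uu|UU
⇒ U over [I-1,I-2,II-1,II-2,II-3,II-4,II-5,III-1,III-2]: 628 consistent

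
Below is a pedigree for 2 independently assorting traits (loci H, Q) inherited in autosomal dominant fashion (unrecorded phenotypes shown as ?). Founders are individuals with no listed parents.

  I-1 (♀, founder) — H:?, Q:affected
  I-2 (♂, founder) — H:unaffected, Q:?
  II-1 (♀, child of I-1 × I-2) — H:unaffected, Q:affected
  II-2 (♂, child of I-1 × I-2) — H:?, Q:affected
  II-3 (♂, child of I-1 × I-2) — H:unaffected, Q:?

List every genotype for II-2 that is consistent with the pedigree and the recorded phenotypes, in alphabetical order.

H/I-1 ? ·: hh|Hh
H/I-2 un ·: hh
H/II-1 un I-1×I-2: hh
H/II-2 ? I-1×I-2: hh|Hh
H/II-3 un I-1×I-2: hh
⇒ H over [I-1,I-2,II-1,II-2,II-3]: 3 consistent
Q/I-1 aff ·: Qq|QQ
Q/I-2 ? ·: qq|Qq|QQ
Q/II-1 aff I-1×I-2: Qq|QQ
Q/II-2 aff I-1×I-2: Qq|QQ
Q/II-3 ? I-1×I-2: qq|Qq|QQ
⇒ Q over [I-1,I-2,II-1,II-2,II-3]: 32 consistent

II-2 ∈ {Hh QQ, Hh Qq, hh QQ, hh Qq}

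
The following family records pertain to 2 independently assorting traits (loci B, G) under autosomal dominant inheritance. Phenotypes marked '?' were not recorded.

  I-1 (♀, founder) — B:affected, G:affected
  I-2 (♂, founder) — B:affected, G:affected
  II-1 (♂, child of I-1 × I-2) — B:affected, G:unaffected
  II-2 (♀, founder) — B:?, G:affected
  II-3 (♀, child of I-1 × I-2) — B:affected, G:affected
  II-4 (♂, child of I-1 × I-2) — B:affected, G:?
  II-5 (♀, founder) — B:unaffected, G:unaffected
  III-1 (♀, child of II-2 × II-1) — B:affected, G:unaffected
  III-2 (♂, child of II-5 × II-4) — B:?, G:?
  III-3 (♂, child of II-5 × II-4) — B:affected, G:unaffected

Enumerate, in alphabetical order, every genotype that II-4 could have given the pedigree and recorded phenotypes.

II-4 ∈ {BB Gg, BB gg, Bb Gg, Bb gg}

B/I-1 aff ·: Bb|BB
B/I-2 aff ·: Bb|BB
B/II-1 aff I-1×I-2: Bb|BB
B/II-2 ? ·: bb|Bb|BB
B/II-3 aff I-1×I-2: Bb|BB
B/II-4 aff I-1×I-2: Bb|BB
B/II-5 un ·: bb
B/III-1 aff II-2×II-1: Bb|BB
B/III-2 ? II-5×II-4: bb|Bb
B/III-3 aff II-5×II-4: Bb
⇒ B over [I-1,I-2,II-1,II-2,II-3,II-4,II-5,III-1,III-2,III-3]: 166 consistent
G/I-1 aff ·: Gg
G/I-2 aff ·: Gg
G/II-1 un I-1×I-2: gg
G/II-2 aff ·: Gg
G/II-3 aff I-1×I-2: Gg|GG
G/II-4 ? I-1×I-2: gg|Gg
G/II-5 un ·: gg
G/III-1 un II-2×II-1: gg
G/III-2 ? II-5×II-4: gg|Gg
G/III-3 un II-5×II-4: gg
⇒ G over [I-1,I-2,II-1,II-2,II-3,II-4,II-5,III-1,III-2,III-3]: 6 consistent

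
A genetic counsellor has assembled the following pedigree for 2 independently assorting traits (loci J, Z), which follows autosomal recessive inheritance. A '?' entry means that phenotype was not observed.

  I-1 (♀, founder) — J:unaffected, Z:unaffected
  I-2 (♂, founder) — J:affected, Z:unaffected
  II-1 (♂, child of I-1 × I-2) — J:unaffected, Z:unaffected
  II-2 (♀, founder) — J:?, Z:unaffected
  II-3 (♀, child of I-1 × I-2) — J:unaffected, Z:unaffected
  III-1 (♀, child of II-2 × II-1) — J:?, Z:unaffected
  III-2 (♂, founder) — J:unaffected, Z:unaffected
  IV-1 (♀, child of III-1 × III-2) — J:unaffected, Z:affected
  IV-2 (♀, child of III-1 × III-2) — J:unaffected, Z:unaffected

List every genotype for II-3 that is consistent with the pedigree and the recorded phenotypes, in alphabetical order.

J/I-1 un ·: JJ|Jj
J/I-2 aff ·: jj
J/II-1 un I-1×I-2: Jj
J/II-2 ? ·: JJ|Jj|jj
J/II-3 un I-1×I-2: Jj
J/III-1 ? II-2×II-1: JJ|Jj|jj
J/III-2 un ·: JJ|Jj
J/IV-1 un III-1×III-2: JJ|Jj
J/IV-2 un III-1×III-2: JJ|Jj
⇒ J over [I-1,I-2,II-1,II-2,II-3,III-1,III-2,IV-1,IV-2]: 76 consistent
Z/I-1 un ·: ZZ|Zz
Z/I-2 un ·: ZZ|Zz
Z/II-1 un I-1×I-2: ZZ|Zz
Z/II-2 un ·: ZZ|Zz
Z/II-3 un I-1×I-2: ZZ|Zz
Z/III-1 un II-2×II-1: Zz
Z/III-2 un ·: Zz
Z/IV-1 aff III-1×III-2: zz
Z/IV-2 un III-1×III-2: ZZ|Zz
⇒ Z over [I-1,I-2,II-1,II-2,II-3,III-1,III-2,IV-1,IV-2]: 38 consistent

II-3 ∈ {Jj ZZ, Jj Zz}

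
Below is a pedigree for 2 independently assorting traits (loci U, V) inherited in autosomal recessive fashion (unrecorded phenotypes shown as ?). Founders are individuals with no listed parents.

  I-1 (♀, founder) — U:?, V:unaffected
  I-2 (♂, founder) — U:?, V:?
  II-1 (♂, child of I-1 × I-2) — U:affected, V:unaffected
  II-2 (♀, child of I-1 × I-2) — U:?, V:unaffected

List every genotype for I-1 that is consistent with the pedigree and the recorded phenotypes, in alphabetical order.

I-1 ∈ {Uu VV, Uu Vv, uu VV, uu Vv}

U/I-1 ? ·: Uu|uu
U/I-2 ? ·: Uu|uu
U/II-1 aff I-1×I-2: uu
U/II-2 ? I-1×I-2: UU|Uu|uu
⇒ U over [I-1,I-2,II-1,II-2]: 8 consistent
V/I-1 un ·: VV|Vv
V/I-2 ? ·: VV|Vv|vv
V/II-1 un I-1×I-2: VV|Vv
V/II-2 un I-1×I-2: VV|Vv
⇒ V over [I-1,I-2,II-1,II-2]: 15 consistent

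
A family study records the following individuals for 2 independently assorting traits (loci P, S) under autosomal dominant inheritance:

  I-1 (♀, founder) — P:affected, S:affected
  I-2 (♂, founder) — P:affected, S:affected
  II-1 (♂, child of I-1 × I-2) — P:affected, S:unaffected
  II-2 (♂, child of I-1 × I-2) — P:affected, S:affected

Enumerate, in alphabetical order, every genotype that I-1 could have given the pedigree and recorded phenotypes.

P/I-1 aff ·: Pp|PP
P/I-2 aff ·: Pp|PP
P/II-1 aff I-1×I-2: Pp|PP
P/II-2 aff I-1×I-2: Pp|PP
⇒ P over [I-1,I-2,II-1,II-2]: 13 consistent
S/I-1 aff ·: Ss
S/I-2 aff ·: Ss
S/II-1 un I-1×I-2: ss
S/II-2 aff I-1×I-2: Ss|SS
⇒ S over [I-1,I-2,II-1,II-2]: 2 consistent

I-1 ∈ {PP Ss, Pp Ss}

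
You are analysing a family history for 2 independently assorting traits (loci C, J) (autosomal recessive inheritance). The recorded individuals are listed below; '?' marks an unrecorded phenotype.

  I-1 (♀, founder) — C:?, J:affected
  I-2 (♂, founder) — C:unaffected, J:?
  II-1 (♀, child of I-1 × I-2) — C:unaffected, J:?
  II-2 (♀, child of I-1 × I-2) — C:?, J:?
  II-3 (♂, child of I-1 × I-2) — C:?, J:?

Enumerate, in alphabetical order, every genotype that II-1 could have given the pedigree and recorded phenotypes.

C/I-1 ? ·: CC|Cc|cc
C/I-2 un ·: CC|Cc
C/II-1 un I-1×I-2: CC|Cc
C/II-2 ? I-1×I-2: CC|Cc|cc
C/II-3 ? I-1×I-2: CC|Cc|cc
⇒ C over [I-1,I-2,II-1,II-2,II-3]: 40 consistent
J/I-1 aff ·: jj
J/I-2 ? ·: JJ|Jj|jj
J/II-1 ? I-1×I-2: Jj|jj
J/II-2 ? I-1×I-2: Jj|jj
J/II-3 ? I-1×I-2: Jj|jj
⇒ J over [I-1,I-2,II-1,II-2,II-3]: 10 consistent

II-1 ∈ {CC Jj, CC jj, Cc Jj, Cc jj}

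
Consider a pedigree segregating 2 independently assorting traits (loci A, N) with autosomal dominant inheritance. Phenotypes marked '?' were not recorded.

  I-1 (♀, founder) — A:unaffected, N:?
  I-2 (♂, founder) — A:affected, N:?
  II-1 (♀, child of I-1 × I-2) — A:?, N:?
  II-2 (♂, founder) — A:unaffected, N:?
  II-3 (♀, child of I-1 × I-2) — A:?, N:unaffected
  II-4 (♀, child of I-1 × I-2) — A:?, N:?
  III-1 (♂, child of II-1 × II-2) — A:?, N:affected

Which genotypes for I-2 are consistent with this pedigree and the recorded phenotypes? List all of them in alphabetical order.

I-2 ∈ {AA Nn, AA nn, Aa Nn, Aa nn}

A/I-1 un ·: aa
A/I-2 aff ·: Aa|AA
A/II-1 ? I-1×I-2: aa|Aa
A/II-2 un ·: aa
A/II-3 ? I-1×I-2: aa|Aa
A/II-4 ? I-1×I-2: aa|Aa
A/III-1 ? II-1×II-2: aa|Aa
⇒ A over [I-1,I-2,II-1,II-2,II-3,II-4,III-1]: 14 consistent
N/I-1 ? ·: nn|Nn
N/I-2 ? ·: nn|Nn
N/II-1 ? I-1×I-2: nn|Nn|NN
N/II-2 ? ·: nn|Nn|NN
N/II-3 un I-1×I-2: nn
N/II-4 ? I-1×I-2: nn|Nn|NN
N/III-1 aff II-1×II-2: Nn|NN
⇒ N over [I-1,I-2,II-1,II-2,II-3,II-4,III-1]: 63 consistent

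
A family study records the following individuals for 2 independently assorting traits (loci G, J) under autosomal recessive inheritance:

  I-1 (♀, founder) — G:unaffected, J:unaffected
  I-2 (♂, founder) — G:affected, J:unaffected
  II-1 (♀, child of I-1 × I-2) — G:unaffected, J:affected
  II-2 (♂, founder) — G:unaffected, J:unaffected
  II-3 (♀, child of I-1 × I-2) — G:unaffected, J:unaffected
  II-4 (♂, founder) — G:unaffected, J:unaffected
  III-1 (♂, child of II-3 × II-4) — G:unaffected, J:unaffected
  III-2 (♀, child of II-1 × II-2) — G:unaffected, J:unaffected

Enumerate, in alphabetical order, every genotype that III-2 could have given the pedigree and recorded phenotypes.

G/I-1 un ·: GG|Gg
G/I-2 aff ·: gg
G/II-1 un I-1×I-2: Gg
G/II-2 un ·: GG|Gg
G/II-3 un I-1×I-2: Gg
G/II-4 un ·: GG|Gg
G/III-1 un II-3×II-4: GG|Gg
G/III-2 un II-1×II-2: GG|Gg
⇒ G over [I-1,I-2,II-1,II-2,II-3,II-4,III-1,III-2]: 32 consistent
J/I-1 un ·: Jj
J/I-2 un ·: Jj
J/II-1 aff I-1×I-2: jj
J/II-2 un ·: JJ|Jj
J/II-3 un I-1×I-2: JJ|Jj
J/II-4 un ·: JJ|Jj
J/III-1 un II-3×II-4: JJ|Jj
J/III-2 un II-1×II-2: Jj
⇒ J over [I-1,I-2,II-1,II-2,II-3,II-4,III-1,III-2]: 14 consistent

III-2 ∈ {GG Jj, Gg Jj}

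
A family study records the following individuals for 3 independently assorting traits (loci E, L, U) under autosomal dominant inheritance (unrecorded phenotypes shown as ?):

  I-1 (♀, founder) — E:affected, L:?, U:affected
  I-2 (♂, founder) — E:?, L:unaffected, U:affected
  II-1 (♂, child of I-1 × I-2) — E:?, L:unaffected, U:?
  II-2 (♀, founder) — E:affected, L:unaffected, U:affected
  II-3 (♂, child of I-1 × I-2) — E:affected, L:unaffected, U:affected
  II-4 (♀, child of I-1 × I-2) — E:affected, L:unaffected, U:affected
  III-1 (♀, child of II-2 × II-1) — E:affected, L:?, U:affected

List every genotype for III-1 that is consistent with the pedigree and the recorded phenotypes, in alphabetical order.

III-1 ∈ {EE ll UU, EE ll Uu, Ee ll UU, Ee ll Uu}

E/I-1 aff ·: Ee|EE
E/I-2 ? ·: ee|Ee|EE
E/II-1 ? I-1×I-2: ee|Ee|EE
E/II-2 aff ·: Ee|EE
E/II-3 aff I-1×I-2: Ee|EE
E/II-4 aff I-1×I-2: Ee|EE
E/III-1 aff II-2×II-1: Ee|EE
⇒ E over [I-1,I-2,II-1,II-2,II-3,II-4,III-1]: 105 consistent
L/I-1 ? ·: ll|Ll
L/I-2 un ·: ll
L/II-1 un I-1×I-2: ll
L/II-2 un ·: ll
L/II-3 un I-1×I-2: ll
L/II-4 un I-1×I-2: ll
L/III-1 ? II-2×II-1: ll
⇒ L over [I-1,I-2,II-1,II-2,II-3,II-4,III-1]: 2 consistent
U/I-1 aff ·: Uu|UU
U/I-2 aff ·: Uu|UU
U/II-1 ? I-1×I-2: uu|Uu|UU
U/II-2 aff ·: Uu|UU
U/II-3 aff I-1×I-2: Uu|UU
U/II-4 aff I-1×I-2: Uu|UU
U/III-1 aff II-2×II-1: Uu|UU
⇒ U over [I-1,I-2,II-1,II-2,II-3,II-4,III-1]: 95 consistent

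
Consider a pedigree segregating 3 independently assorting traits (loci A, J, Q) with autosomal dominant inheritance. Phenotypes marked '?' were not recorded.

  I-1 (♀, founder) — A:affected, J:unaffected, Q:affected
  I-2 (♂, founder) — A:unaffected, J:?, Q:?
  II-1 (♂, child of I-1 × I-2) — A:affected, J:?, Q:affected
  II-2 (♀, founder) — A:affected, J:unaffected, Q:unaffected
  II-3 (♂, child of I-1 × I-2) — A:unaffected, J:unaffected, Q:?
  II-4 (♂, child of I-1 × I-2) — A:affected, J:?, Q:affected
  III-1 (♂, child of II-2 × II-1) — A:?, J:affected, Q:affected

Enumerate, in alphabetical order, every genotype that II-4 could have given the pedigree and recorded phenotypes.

II-4 ∈ {Aa Jj QQ, Aa Jj Qq, Aa jj QQ, Aa jj Qq}

A/I-1 aff ·: Aa
A/I-2 un ·: aa
A/II-1 aff I-1×I-2: Aa
A/II-2 aff ·: Aa|AA
A/II-3 un I-1×I-2: aa
A/II-4 aff I-1×I-2: Aa
A/III-1 ? II-2×II-1: aa|Aa|AA
⇒ A over [I-1,I-2,II-1,II-2,II-3,II-4,III-1]: 5 consistent
J/I-1 un ·: jj
J/I-2 ? ·: Jj
J/II-1 ? I-1×I-2: Jj
J/II-2 un ·: jj
J/II-3 un I-1×I-2: jj
J/II-4 ? I-1×I-2: jj|Jj
J/III-1 aff II-2×II-1: Jj
⇒ J over [I-1,I-2,II-1,II-2,II-3,II-4,III-1]: 2 consistent
Q/I-1 aff ·: Qq|QQ
Q/I-2 ? ·: qq|Qq|QQ
Q/II-1 aff I-1×I-2: Qq|QQ
Q/II-2 un ·: qq
Q/II-3 ? I-1×I-2: qq|Qq|QQ
Q/II-4 aff I-1×I-2: Qq|QQ
Q/III-1 aff II-2×II-1: Qq
⇒ Q over [I-1,I-2,II-1,II-2,II-3,II-4,III-1]: 32 consistent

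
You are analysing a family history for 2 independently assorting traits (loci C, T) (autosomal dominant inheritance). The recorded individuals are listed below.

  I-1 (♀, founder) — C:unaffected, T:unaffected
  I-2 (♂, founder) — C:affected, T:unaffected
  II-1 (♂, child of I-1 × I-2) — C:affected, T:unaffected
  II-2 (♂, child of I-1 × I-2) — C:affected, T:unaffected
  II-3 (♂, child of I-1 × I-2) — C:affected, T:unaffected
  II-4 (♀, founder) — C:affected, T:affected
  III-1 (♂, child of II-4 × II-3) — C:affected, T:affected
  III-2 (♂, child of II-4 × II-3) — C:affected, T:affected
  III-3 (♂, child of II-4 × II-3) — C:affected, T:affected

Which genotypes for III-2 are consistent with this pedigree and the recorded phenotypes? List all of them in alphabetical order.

III-2 ∈ {CC Tt, Cc Tt}

C/I-1 un ·: cc
C/I-2 aff ·: Cc|CC
C/II-1 aff I-1×I-2: Cc
C/II-2 aff I-1×I-2: Cc
C/II-3 aff I-1×I-2: Cc
C/II-4 aff ·: Cc|CC
C/III-1 aff II-4×II-3: Cc|CC
C/III-2 aff II-4×II-3: Cc|CC
C/III-3 aff II-4×II-3: Cc|CC
⇒ C over [I-1,I-2,II-1,II-2,II-3,II-4,III-1,III-2,III-3]: 32 consistent
T/I-1 un ·: tt
T/I-2 un ·: tt
T/II-1 un I-1×I-2: tt
T/II-2 un I-1×I-2: tt
T/II-3 un I-1×I-2: tt
T/II-4 aff ·: Tt|TT
T/III-1 aff II-4×II-3: Tt
T/III-2 aff II-4×II-3: Tt
T/III-3 aff II-4×II-3: Tt
⇒ T over [I-1,I-2,II-1,II-2,II-3,II-4,III-1,III-2,III-3]: 2 consistent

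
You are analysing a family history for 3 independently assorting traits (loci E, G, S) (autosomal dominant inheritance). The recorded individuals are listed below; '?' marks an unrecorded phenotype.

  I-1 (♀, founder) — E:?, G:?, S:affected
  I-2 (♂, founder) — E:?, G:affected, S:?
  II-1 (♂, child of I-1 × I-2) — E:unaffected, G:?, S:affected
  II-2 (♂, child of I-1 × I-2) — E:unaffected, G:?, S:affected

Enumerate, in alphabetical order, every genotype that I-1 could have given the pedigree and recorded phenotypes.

E/I-1 ? ·: ee|Ee
E/I-2 ? ·: ee|Ee
E/II-1 un I-1×I-2: ee
E/II-2 un I-1×I-2: ee
⇒ E over [I-1,I-2,II-1,II-2]: 4 consistent
G/I-1 ? ·: gg|Gg|GG
G/I-2 aff ·: Gg|GG
G/II-1 ? I-1×I-2: gg|Gg|GG
G/II-2 ? I-1×I-2: gg|Gg|GG
⇒ G over [I-1,I-2,II-1,II-2]: 23 consistent
S/I-1 aff ·: Ss|SS
S/I-2 ? ·: ss|Ss|SS
S/II-1 aff I-1×I-2: Ss|SS
S/II-2 aff I-1×I-2: Ss|SS
⇒ S over [I-1,I-2,II-1,II-2]: 15 consistent

I-1 ∈ {Ee GG SS, Ee GG Ss, Ee Gg SS, Ee Gg Ss, Ee gg SS, Ee gg Ss, ee GG SS, ee GG Ss, ee Gg SS, ee Gg Ss, ee gg SS, ee gg Ss}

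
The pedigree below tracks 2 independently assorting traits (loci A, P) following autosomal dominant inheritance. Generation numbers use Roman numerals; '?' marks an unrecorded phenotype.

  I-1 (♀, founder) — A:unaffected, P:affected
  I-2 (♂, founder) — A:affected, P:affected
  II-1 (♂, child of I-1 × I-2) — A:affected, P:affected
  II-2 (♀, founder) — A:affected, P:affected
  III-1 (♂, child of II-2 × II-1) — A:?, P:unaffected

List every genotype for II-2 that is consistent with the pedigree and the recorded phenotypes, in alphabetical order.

II-2 ∈ {AA Pp, Aa Pp}

A/I-1 un ·: aa
A/I-2 aff ·: Aa|AA
A/II-1 aff I-1×I-2: Aa
A/II-2 aff ·: Aa|AA
A/III-1 ? II-2×II-1: aa|Aa|AA
⇒ A over [I-1,I-2,II-1,II-2,III-1]: 10 consistent
P/I-1 aff ·: Pp|PP
P/I-2 aff ·: Pp|PP
P/II-1 aff I-1×I-2: Pp
P/II-2 aff ·: Pp
P/III-1 un II-2×II-1: pp
⇒ P over [I-1,I-2,II-1,II-2,III-1]: 3 consistent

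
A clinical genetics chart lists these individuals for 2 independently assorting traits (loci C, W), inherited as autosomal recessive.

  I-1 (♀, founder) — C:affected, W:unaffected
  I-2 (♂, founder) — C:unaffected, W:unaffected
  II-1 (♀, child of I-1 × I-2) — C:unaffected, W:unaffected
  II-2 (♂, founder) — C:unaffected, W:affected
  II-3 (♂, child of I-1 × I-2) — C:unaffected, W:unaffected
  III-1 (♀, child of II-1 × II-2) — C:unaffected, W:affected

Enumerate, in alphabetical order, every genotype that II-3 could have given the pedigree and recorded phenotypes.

II-3 ∈ {Cc WW, Cc Ww}

C/I-1 aff ·: cc
C/I-2 un ·: CC|Cc
C/II-1 un I-1×I-2: Cc
C/II-2 un ·: CC|Cc
C/II-3 un I-1×I-2: Cc
C/III-1 un II-1×II-2: CC|Cc
⇒ C over [I-1,I-2,II-1,II-2,II-3,III-1]: 8 consistent
W/I-1 un ·: WW|Ww
W/I-2 un ·: WW|Ww
W/II-1 un I-1×I-2: Ww
W/II-2 aff ·: ww
W/II-3 un I-1×I-2: WW|Ww
W/III-1 aff II-1×II-2: ww
⇒ W over [I-1,I-2,II-1,II-2,II-3,III-1]: 6 consistent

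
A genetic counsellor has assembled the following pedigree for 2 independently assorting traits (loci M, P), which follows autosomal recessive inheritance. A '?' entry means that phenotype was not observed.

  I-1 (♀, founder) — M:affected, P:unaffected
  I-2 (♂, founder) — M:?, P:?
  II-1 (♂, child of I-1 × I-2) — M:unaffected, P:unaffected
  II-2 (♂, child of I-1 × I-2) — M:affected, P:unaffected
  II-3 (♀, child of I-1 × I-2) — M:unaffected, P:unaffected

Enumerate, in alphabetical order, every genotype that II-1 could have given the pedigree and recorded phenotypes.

II-1 ∈ {Mm PP, Mm Pp}

M/I-1 aff ·: mm
M/I-2 ? ·: Mm
M/II-1 un I-1×I-2: Mm
M/II-2 aff I-1×I-2: mm
M/II-3 un I-1×I-2: Mm
⇒ M over [I-1,I-2,II-1,II-2,II-3]: 1 consistent
P/I-1 un ·: PP|Pp
P/I-2 ? ·: PP|Pp|pp
P/II-1 un I-1×I-2: PP|Pp
P/II-2 un I-1×I-2: PP|Pp
P/II-3 un I-1×I-2: PP|Pp
⇒ P over [I-1,I-2,II-1,II-2,II-3]: 27 consistent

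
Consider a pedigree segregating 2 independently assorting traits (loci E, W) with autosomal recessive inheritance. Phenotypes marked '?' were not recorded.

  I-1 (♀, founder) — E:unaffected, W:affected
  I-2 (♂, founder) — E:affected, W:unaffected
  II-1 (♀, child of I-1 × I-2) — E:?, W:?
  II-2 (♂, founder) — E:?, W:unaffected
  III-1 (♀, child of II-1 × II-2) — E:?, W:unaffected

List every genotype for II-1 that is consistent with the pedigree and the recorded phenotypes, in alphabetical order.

E/I-1 un ·: EE|Ee
E/I-2 aff ·: ee
E/II-1 ? I-1×I-2: Ee|ee
E/II-2 ? ·: EE|Ee|ee
E/III-1 ? II-1×II-2: EE|Ee|ee
⇒ E over [I-1,I-2,II-1,II-2,III-1]: 18 consistent
W/I-1 aff ·: ww
W/I-2 un ·: WW|Ww
W/II-1 ? I-1×I-2: Ww|ww
W/II-2 un ·: WW|Ww
W/III-1 un II-1×II-2: WW|Ww
⇒ W over [I-1,I-2,II-1,II-2,III-1]: 10 consistent

II-1 ∈ {Ee Ww, Ee ww, ee Ww, ee ww}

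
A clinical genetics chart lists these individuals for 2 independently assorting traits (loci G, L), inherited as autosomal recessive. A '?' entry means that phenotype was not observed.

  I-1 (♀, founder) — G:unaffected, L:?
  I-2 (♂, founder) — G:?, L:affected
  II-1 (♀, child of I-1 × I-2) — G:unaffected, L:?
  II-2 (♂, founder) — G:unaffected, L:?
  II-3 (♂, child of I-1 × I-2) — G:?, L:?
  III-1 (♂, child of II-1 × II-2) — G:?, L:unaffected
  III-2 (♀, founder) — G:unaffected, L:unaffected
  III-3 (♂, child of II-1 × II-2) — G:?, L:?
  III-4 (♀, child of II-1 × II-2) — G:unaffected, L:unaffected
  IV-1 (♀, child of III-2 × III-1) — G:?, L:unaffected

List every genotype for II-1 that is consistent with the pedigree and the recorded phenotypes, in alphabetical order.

II-1 ∈ {GG Ll, GG ll, Gg Ll, Gg ll}

G/I-1 un ·: GG|Gg
G/I-2 ? ·: GG|Gg|gg
G/II-1 un I-1×I-2: GG|Gg
G/II-2 un ·: GG|Gg
G/II-3 ? I-1×I-2: GG|Gg|gg
G/III-1 ? II-1×II-2: GG|Gg|gg
G/III-2 un ·: GG|Gg
G/III-3 ? II-1×II-2: GG|Gg|gg
G/III-4 un II-1×II-2: GG|Gg
G/IV-1 ? III-2×III-1: GG|Gg|gg
⇒ G over [I-1,I-2,II-1,II-2,II-3,III-1,III-2,III-3,III-4,IV-1]: 1260 consistent
L/I-1 ? ·: LL|Ll|ll
L/I-2 aff ·: ll
L/II-1 ? I-1×I-2: Ll|ll
L/II-2 ? ·: LL|Ll|ll
L/II-3 ? I-1×I-2: Ll|ll
L/III-1 un II-1×II-2: LL|Ll
L/III-2 un ·: LL|Ll
L/III-3 ? II-1×II-2: LL|Ll|ll
L/III-4 un II-1×II-2: LL|Ll
L/IV-1 un III-2×III-1: LL|Ll
⇒ L over [I-1,I-2,II-1,II-2,II-3,III-1,III-2,III-3,III-4,IV-1]: 270 consistent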